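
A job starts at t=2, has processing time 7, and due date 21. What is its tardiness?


Completion = start + processing = 2 + 7 = 9
Tardiness = max(0, C - d) = max(0, 9 - 21)
= max(0, -12)
= 0


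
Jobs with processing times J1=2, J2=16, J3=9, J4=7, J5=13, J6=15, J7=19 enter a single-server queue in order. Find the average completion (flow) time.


Completion times:
  J1: completes at 2
  J2: completes at 18
  J3: completes at 27
  J4: completes at 34
  J5: completes at 47
  J6: completes at 62
  J7: completes at 81
Sum = 271
Average = 271/7
= 38.71


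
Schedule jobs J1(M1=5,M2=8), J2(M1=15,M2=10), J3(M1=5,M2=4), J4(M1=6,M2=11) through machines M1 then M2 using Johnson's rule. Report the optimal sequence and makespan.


Johnson's rule:
Group 1 (M1≤M2, sort by M1): ['J1', 'J4']
Group 2 (M1>M2, sort desc M2): ['J2', 'J3']
Sequence: J1 → J4 → J2 → J3
Makespan calculation:
  J1: M1 done=5, M2 done=13
  J4: M1 done=11, M2 done=24
  J2: M1 done=26, M2 done=36
  J3: M1 done=31, M2 done=40
= Sequence: J1 → J4 → J2 → J3, Makespan: 40


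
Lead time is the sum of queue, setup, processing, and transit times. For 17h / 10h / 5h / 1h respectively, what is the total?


Lead time = queue + setup + processing + transit
= 17 + 10 + 5 + 1
= 33 hours


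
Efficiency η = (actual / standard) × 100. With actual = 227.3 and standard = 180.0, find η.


Efficiency = (actual / standard) × 100
= (227.3 / 180.0) × 100
= 126.3%


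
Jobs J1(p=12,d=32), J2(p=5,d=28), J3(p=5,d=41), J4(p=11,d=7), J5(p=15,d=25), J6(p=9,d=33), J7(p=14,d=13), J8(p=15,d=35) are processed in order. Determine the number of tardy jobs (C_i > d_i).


Completion vs due date:
  J1: C=12, d=32 → on time
  J2: C=17, d=28 → on time
  J3: C=22, d=41 → on time
  J4: C=33, d=7 → TARDY
  J5: C=48, d=25 → TARDY
  J6: C=57, d=33 → TARDY
  J7: C=71, d=13 → TARDY
  J8: C=86, d=35 → TARDY
Tardy jobs: J4, J5, J6, J7, J8
Count = 5


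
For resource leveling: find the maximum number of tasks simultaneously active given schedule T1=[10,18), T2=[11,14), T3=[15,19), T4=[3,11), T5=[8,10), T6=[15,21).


Check each time point for overlaps:
  t=15: 3 tasks active (T1, T3, T6)
Max concurrent = 3


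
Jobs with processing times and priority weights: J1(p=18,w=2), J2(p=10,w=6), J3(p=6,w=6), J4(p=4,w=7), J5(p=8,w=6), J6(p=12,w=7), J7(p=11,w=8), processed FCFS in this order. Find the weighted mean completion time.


Completion times:
  J1: C=18, w×C=2×18=36
  J2: C=28, w×C=6×28=168
  J3: C=34, w×C=6×34=204
  J4: C=38, w×C=7×38=266
  J5: C=46, w×C=6×46=276
  J6: C=58, w×C=7×58=406
  J7: C=69, w×C=8×69=552
Sum w×C = 1908
Sum w = 42
Weighted avg = 1908/42
= 45.43


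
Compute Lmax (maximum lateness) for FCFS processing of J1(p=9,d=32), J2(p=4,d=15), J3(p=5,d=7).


Lateness per job (L = C - d):
  J1: C=9, d=32, L=-23
  J2: C=13, d=15, L=-2
  J3: C=18, d=7, L=11
Lmax = max(-23, -2, 11)
= 11


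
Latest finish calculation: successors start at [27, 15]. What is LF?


LF = min of all successor start times
Successors start at: [27, 15]
LF = min(27, 15)
= 15


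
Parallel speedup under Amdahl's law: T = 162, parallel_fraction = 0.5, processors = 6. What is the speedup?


Amdahl's law: T_p = T × ((1-p) + p/N)
= 162 × ((1-0.5) + 0.5/6)
= 162 × (0.50 + 0.0833)
= 162 × 0.5833
= 94.50
Speedup = 162/94.50
= 1.71×


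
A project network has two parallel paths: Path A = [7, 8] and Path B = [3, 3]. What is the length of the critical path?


Path A: 7 + 8 = 15
Path B: 3 + 3 = 6
Critical path = longest = max(15, 6)
= 15 (Path A)


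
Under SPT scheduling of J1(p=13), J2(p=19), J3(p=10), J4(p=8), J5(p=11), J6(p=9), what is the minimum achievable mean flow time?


SPT order: J4 → J6 → J3 → J5 → J1 → J2
Completion times:
  J4: C=8
  J6: C=17
  J3: C=27
  J5: C=38
  J1: C=51
  J2: C=70
Sum = 211, n = 6
Mean flow = 211/6
= 35.17


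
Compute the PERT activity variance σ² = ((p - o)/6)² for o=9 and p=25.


σ² = ((p - o) / 6)² = (p - o)² / 36
= (25 - 9)² / 36
= 16² / 36
= 256 / 36
= 7.1111


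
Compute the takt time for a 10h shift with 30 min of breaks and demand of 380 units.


Available = 10×60 - 30 = 570 min
Takt time = 570 / 380
= 1.50 min/unit


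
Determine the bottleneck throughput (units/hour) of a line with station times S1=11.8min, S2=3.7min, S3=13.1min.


Bottleneck = longest station time
Station times: [11.8, 3.7, 13.1]
Max = 13.1 min
Rate = 60 / 13.1
= 4.58 units/hour (bottleneck: 13.1min)


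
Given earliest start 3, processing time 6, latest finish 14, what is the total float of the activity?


EF = ES + duration = 3 + 6 = 9
LS = LF - duration = 14 - 6 = 8
Total Float = LF - EF = 14 - 9
(or LS - ES = 8 - 3)
= 5


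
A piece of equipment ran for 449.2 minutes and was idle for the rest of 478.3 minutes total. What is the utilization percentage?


Utilization = busy / total × 100
= 449.2 / 478.3 × 100
= 93.9%


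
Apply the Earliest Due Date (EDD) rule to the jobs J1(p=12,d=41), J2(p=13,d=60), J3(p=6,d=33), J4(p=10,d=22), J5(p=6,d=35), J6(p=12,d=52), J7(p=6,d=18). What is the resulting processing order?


EDD: sort by earliest due date
  J7: d=18, p=6
  J4: d=22, p=10
  J3: d=33, p=6
  J5: d=35, p=6
  J1: d=41, p=12
  J6: d=52, p=12
  J2: d=60, p=13
Order: J7 → J4 → J3 → J5 → J1 → J6 → J2


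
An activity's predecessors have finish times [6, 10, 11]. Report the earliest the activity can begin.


ES = max of all predecessor completion times
Predecessors: [6, 10, 11]
ES = max(6, 10, 11)
= 11


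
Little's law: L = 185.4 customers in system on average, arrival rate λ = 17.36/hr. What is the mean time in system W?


Little's law: L = λW → W = L / λ
= 185.4 / 17.36
= 10.68 hours


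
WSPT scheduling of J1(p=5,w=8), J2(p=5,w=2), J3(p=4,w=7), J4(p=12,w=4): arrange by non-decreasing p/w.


WSPT (Smith's rule): sort by p/w ascending
  J3: p/w = 4/7 = 0.571
  J1: p/w = 5/8 = 0.625
  J2: p/w = 5/2 = 2.500
  J4: p/w = 12/4 = 3.000
Order: J3 → J1 → J2 → J4


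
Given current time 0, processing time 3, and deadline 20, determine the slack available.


Slack = due - current_time - processing
= 20 - 0 - 3
= 17


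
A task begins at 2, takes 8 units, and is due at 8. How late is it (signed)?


Completion = 2 + 8 = 10
Lateness = C - d = 10 - 8
= 2


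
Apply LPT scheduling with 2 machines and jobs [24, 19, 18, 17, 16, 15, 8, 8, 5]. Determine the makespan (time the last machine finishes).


Jobs (LPT sorted): [24, 19, 18, 17, 16, 15, 8, 8, 5]
Machines: 2
  J=24 → Machine 1 (load: 0+24=24)
  J=19 → Machine 2 (load: 0+19=19)
  J=18 → Machine 2 (load: 19+18=37)
  J=17 → Machine 1 (load: 24+17=41)
  J=16 → Machine 2 (load: 37+16=53)
  J=15 → Machine 1 (load: 41+15=56)
  J=8 → Machine 2 (load: 53+8=61)
  J=8 → Machine 1 (load: 56+8=64)
  J=5 → Machine 2 (load: 61+5=66)
Machine loads: [64, 66]
Makespan = max = 66 time units


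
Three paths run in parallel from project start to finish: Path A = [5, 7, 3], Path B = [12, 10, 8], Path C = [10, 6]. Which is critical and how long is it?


Path A: 5 + 7 + 3 = 15
Path B: 12 + 10 + 8 = 30
Path C: 10 + 6 = 16
Critical path = longest = max(15, 30, 16)
= 30 (Path B)


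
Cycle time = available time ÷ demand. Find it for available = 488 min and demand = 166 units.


Cycle time = available time / demand
= 488 / 166
= 2.94 min/unit


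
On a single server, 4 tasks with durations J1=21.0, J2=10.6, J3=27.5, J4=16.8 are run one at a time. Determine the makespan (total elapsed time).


Sequential makespan: sum all processing times
= 21.0 + 10.6 + 27.5 + 16.8
= 75.9 time units


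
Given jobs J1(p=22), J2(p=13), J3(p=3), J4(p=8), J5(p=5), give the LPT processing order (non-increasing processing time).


LPT: sort by longest processing time first
  J1: p=22
  J2: p=13
  J4: p=8
  J5: p=5
  J3: p=3
Order: J1 → J2 → J4 → J5 → J3


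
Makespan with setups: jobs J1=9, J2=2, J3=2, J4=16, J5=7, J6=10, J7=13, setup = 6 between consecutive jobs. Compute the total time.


Makespan = Σ processing + (n-1) × setup
= (9 + 2 + 2 + 16 + 7 + 10 + 13) + (7-1)×6
= 59 + 36
= 95 time units


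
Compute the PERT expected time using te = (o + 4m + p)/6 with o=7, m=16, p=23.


te = (o + 4m + p) / 6
= (7 + 4×16 + 23) / 6
= (7 + 64 + 23) / 6
= 94 / 6
= 15.67


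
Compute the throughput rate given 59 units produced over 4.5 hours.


Throughput = units / time
= 59 / 4.5
= 13.1 units/hour


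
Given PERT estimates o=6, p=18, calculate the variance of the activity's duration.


σ² = ((p - o) / 6)² = (p - o)² / 36
= (18 - 6)² / 36
= 12² / 36
= 144 / 36
= 4.0000


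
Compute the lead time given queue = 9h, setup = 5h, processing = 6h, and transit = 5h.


Lead time = queue + setup + processing + transit
= 9 + 5 + 6 + 5
= 25 hours


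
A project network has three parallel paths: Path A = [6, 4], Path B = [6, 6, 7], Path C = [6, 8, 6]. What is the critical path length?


Path A: 6 + 4 = 10
Path B: 6 + 6 + 7 = 19
Path C: 6 + 8 + 6 = 20
Critical path = longest = max(10, 19, 20)
= 20 (Path C)


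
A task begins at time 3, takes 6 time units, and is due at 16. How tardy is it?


Completion = start + processing = 3 + 6 = 9
Tardiness = max(0, C - d) = max(0, 9 - 16)
= max(0, -7)
= 0


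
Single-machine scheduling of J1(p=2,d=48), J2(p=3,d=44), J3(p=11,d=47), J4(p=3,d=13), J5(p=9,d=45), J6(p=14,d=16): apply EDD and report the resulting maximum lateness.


EDD order: J4 → J6 → J2 → J5 → J3 → J1
Completion and lateness:
  J4: C=3, d=13, L=3-13=-10
  J6: C=17, d=16, L=17-16=1
  J2: C=20, d=44, L=20-44=-24
  J5: C=29, d=45, L=29-45=-16
  J3: C=40, d=47, L=40-47=-7
  J1: C=42, d=48, L=42-48=-6
Lmax = max(-10, 1, -24, -16, -7, -6)
= 1


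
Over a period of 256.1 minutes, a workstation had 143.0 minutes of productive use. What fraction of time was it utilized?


Utilization = busy / total × 100
= 143.0 / 256.1 × 100
= 55.8%


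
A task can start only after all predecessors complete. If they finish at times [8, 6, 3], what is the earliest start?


ES = max of all predecessor completion times
Predecessors: [8, 6, 3]
ES = max(8, 6, 3)
= 8


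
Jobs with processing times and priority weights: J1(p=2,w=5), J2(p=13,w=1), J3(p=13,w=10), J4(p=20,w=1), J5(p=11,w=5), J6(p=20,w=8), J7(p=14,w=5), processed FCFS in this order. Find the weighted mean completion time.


Completion times:
  J1: C=2, w×C=5×2=10
  J2: C=15, w×C=1×15=15
  J3: C=28, w×C=10×28=280
  J4: C=48, w×C=1×48=48
  J5: C=59, w×C=5×59=295
  J6: C=79, w×C=8×79=632
  J7: C=93, w×C=5×93=465
Sum w×C = 1745
Sum w = 35
Weighted avg = 1745/35
= 49.86


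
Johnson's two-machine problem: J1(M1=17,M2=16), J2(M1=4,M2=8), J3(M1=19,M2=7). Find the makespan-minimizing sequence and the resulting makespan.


Johnson's rule:
Group 1 (M1≤M2, sort by M1): ['J2']
Group 2 (M1>M2, sort desc M2): ['J1', 'J3']
Sequence: J2 → J1 → J3
Makespan calculation:
  J2: M1 done=4, M2 done=12
  J1: M1 done=21, M2 done=37
  J3: M1 done=40, M2 done=47
= Sequence: J2 → J1 → J3, Makespan: 47


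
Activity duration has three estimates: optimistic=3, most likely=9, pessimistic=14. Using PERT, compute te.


te = (o + 4m + p) / 6
= (3 + 4×9 + 14) / 6
= (3 + 36 + 14) / 6
= 53 / 6
= 8.83


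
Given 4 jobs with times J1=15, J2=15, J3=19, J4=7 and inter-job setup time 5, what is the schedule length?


Makespan = Σ processing + (n-1) × setup
= (15 + 15 + 19 + 7) + (4-1)×5
= 56 + 15
= 71 time units


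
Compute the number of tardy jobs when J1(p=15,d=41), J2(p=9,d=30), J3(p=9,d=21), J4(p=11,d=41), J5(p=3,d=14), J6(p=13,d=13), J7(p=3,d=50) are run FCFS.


Completion vs due date:
  J1: C=15, d=41 → on time
  J2: C=24, d=30 → on time
  J3: C=33, d=21 → TARDY
  J4: C=44, d=41 → TARDY
  J5: C=47, d=14 → TARDY
  J6: C=60, d=13 → TARDY
  J7: C=63, d=50 → TARDY
Tardy jobs: J3, J4, J5, J6, J7
Count = 5


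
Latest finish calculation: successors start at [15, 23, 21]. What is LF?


LF = min of all successor start times
Successors start at: [15, 23, 21]
LF = min(15, 23, 21)
= 15


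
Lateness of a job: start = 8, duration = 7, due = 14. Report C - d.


Completion = 8 + 7 = 15
Lateness = C - d = 15 - 14
= 1


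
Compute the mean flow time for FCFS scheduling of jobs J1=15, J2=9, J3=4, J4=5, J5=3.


Completion times:
  J1: completes at 15
  J2: completes at 24
  J3: completes at 28
  J4: completes at 33
  J5: completes at 36
Sum = 136
Average = 136/5
= 27.20


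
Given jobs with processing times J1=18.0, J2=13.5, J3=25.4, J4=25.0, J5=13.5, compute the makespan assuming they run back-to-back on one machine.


Sequential makespan: sum all processing times
= 18.0 + 13.5 + 25.4 + 25.0 + 13.5
= 95.4 time units


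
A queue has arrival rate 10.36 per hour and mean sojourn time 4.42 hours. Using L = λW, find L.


Little's law: L = λ × W
= 10.36 × 4.42
= 45.79


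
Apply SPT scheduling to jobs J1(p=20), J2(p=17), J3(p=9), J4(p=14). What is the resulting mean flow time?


SPT order: J3 → J4 → J2 → J1
Completion times:
  J3: C=9
  J4: C=23
  J2: C=40
  J1: C=60
Sum = 132, n = 4
Mean flow = 132/4
= 33.00


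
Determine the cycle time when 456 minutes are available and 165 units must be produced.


Cycle time = available time / demand
= 456 / 165
= 2.76 min/unit


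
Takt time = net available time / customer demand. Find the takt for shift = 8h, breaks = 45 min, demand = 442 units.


Available = 8×60 - 45 = 435 min
Takt time = 435 / 442
= 0.98 min/unit


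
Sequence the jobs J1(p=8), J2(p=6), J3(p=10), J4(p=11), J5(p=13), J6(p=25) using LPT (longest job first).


LPT: sort by longest processing time first
  J6: p=25
  J5: p=13
  J4: p=11
  J3: p=10
  J1: p=8
  J2: p=6
Order: J6 → J5 → J4 → J3 → J1 → J2


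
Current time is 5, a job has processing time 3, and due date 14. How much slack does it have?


Slack = due - current_time - processing
= 14 - 5 - 3
= 6


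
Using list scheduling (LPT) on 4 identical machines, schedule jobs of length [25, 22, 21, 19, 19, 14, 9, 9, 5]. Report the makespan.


Jobs (LPT sorted): [25, 22, 21, 19, 19, 14, 9, 9, 5]
Machines: 4
  J=25 → Machine 1 (load: 0+25=25)
  J=22 → Machine 2 (load: 0+22=22)
  J=21 → Machine 3 (load: 0+21=21)
  J=19 → Machine 4 (load: 0+19=19)
  J=19 → Machine 4 (load: 19+19=38)
  J=14 → Machine 3 (load: 21+14=35)
  J=9 → Machine 2 (load: 22+9=31)
  J=9 → Machine 1 (load: 25+9=34)
  J=5 → Machine 2 (load: 31+5=36)
Machine loads: [34, 36, 35, 38]
Makespan = max = 38 time units


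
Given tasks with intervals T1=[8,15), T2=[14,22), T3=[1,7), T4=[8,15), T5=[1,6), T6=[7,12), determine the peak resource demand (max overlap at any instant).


Check each time point for overlaps:
  t=8: 3 tasks active (T1, T4, T6)
Max concurrent = 3


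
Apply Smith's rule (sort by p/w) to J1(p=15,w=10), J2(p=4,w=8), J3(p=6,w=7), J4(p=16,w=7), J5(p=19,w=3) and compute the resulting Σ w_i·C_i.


WSPT order (by p/w): J2 → J3 → J1 → J4 → J5
  J2: C=4, w·C=8×4=32
  J3: C=10, w·C=7×10=70
  J1: C=25, w·C=10×25=250
  J4: C=41, w·C=7×41=287
  J5: C=60, w·C=3×60=180
Σ w·C = 819
= 819


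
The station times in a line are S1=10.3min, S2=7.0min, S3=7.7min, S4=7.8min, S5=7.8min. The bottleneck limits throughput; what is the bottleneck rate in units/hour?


Bottleneck = longest station time
Station times: [10.3, 7.0, 7.7, 7.8, 7.8]
Max = 10.3 min
Rate = 60 / 10.3
= 5.83 units/hour (bottleneck: 10.3min)


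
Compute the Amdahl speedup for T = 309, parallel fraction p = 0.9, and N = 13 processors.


Amdahl's law: T_p = T × ((1-p) + p/N)
= 309 × ((1-0.9) + 0.9/13)
= 309 × (0.10 + 0.0692)
= 309 × 0.1692
= 52.29
Speedup = 309/52.29
= 5.91×


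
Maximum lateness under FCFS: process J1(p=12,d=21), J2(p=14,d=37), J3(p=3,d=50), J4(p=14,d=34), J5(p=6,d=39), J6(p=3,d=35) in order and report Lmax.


Lateness per job (L = C - d):
  J1: C=12, d=21, L=-9
  J2: C=26, d=37, L=-11
  J3: C=29, d=50, L=-21
  J4: C=43, d=34, L=9
  J5: C=49, d=39, L=10
  J6: C=52, d=35, L=17
Lmax = max(-9, -11, -21, 9, 10, 17)
= 17


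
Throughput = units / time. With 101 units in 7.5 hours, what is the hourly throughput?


Throughput = units / time
= 101 / 7.5
= 13.5 units/hour


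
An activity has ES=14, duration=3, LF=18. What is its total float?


EF = ES + duration = 14 + 3 = 17
LS = LF - duration = 18 - 3 = 15
Total Float = LF - EF = 18 - 17
(or LS - ES = 15 - 14)
= 1


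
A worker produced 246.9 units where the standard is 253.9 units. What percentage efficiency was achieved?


Efficiency = (actual / standard) × 100
= (246.9 / 253.9) × 100
= 97.2%


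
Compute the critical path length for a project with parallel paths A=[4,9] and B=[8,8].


Path A: 4 + 9 = 13
Path B: 8 + 8 = 16
Critical path = longest = max(13, 16)
= 16 (Path B)


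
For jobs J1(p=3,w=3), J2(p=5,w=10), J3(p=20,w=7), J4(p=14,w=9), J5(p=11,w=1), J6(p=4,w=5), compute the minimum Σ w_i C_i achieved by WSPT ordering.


WSPT order (by p/w): J2 → J6 → J1 → J4 → J3 → J5
  J2: C=5, w·C=10×5=50
  J6: C=9, w·C=5×9=45
  J1: C=12, w·C=3×12=36
  J4: C=26, w·C=9×26=234
  J3: C=46, w·C=7×46=322
  J5: C=57, w·C=1×57=57
Σ w·C = 744
= 744


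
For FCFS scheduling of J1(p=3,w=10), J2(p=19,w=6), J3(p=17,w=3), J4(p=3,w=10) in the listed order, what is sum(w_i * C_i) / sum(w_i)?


Completion times:
  J1: C=3, w×C=10×3=30
  J2: C=22, w×C=6×22=132
  J3: C=39, w×C=3×39=117
  J4: C=42, w×C=10×42=420
Sum w×C = 699
Sum w = 29
Weighted avg = 699/29
= 24.10


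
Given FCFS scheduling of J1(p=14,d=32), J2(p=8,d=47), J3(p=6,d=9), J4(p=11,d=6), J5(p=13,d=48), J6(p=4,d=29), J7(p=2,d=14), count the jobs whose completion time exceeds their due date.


Completion vs due date:
  J1: C=14, d=32 → on time
  J2: C=22, d=47 → on time
  J3: C=28, d=9 → TARDY
  J4: C=39, d=6 → TARDY
  J5: C=52, d=48 → TARDY
  J6: C=56, d=29 → TARDY
  J7: C=58, d=14 → TARDY
Tardy jobs: J3, J4, J5, J6, J7
Count = 5


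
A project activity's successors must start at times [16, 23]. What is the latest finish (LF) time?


LF = min of all successor start times
Successors start at: [16, 23]
LF = min(16, 23)
= 16


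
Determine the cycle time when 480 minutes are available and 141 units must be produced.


Cycle time = available time / demand
= 480 / 141
= 3.40 min/unit


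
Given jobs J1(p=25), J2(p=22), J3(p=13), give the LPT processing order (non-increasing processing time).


LPT: sort by longest processing time first
  J1: p=25
  J2: p=22
  J3: p=13
Order: J1 → J2 → J3


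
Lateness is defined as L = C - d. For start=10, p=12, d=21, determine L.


Completion = 10 + 12 = 22
Lateness = C - d = 22 - 21
= 1


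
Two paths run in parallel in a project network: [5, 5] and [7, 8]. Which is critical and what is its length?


Path A: 5 + 5 = 10
Path B: 7 + 8 = 15
Critical path = longest = max(10, 15)
= 15 (Path B)


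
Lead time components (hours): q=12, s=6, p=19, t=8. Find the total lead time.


Lead time = queue + setup + processing + transit
= 12 + 6 + 19 + 8
= 45 hours


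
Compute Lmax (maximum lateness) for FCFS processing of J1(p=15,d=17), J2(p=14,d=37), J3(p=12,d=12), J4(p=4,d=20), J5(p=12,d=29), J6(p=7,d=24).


Lateness per job (L = C - d):
  J1: C=15, d=17, L=-2
  J2: C=29, d=37, L=-8
  J3: C=41, d=12, L=29
  J4: C=45, d=20, L=25
  J5: C=57, d=29, L=28
  J6: C=64, d=24, L=40
Lmax = max(-2, -8, 29, 25, 28, 40)
= 40


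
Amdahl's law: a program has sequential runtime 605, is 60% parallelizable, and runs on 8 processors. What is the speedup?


Amdahl's law: T_p = T × ((1-p) + p/N)
= 605 × ((1-0.6) + 0.6/8)
= 605 × (0.40 + 0.0750)
= 605 × 0.4750
= 287.38
Speedup = 605/287.38
= 2.11×


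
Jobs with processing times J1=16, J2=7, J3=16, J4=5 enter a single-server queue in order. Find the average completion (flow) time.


Completion times:
  J1: completes at 16
  J2: completes at 23
  J3: completes at 39
  J4: completes at 44
Sum = 122
Average = 122/4
= 30.50


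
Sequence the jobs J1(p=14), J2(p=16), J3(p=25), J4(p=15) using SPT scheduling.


SPT: sort by shortest processing time
  J1: p=14
  J4: p=15
  J2: p=16
  J3: p=25
Order: J1 → J4 → J2 → J3


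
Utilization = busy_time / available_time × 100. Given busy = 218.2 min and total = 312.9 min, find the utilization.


Utilization = busy / total × 100
= 218.2 / 312.9 × 100
= 69.7%


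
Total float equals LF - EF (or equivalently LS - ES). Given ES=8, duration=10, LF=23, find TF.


EF = ES + duration = 8 + 10 = 18
LS = LF - duration = 23 - 10 = 13
Total Float = LF - EF = 23 - 18
(or LS - ES = 13 - 8)
= 5


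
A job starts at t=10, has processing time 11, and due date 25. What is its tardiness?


Completion = start + processing = 10 + 11 = 21
Tardiness = max(0, C - d) = max(0, 21 - 25)
= max(0, -4)
= 0


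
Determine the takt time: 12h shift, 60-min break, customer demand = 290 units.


Available = 12×60 - 60 = 660 min
Takt time = 660 / 290
= 2.28 min/unit


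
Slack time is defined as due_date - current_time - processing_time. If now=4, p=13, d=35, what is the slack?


Slack = due - current_time - processing
= 35 - 4 - 13
= 18


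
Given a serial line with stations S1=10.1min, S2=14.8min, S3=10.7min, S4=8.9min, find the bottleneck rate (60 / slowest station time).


Bottleneck = longest station time
Station times: [10.1, 14.8, 10.7, 8.9]
Max = 14.8 min
Rate = 60 / 14.8
= 4.05 units/hour (bottleneck: 14.8min)


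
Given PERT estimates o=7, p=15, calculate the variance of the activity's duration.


σ² = ((p - o) / 6)² = (p - o)² / 36
= (15 - 7)² / 36
= 8² / 36
= 64 / 36
= 1.7778


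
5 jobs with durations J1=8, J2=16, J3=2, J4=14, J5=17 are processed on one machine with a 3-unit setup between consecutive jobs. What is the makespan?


Makespan = Σ processing + (n-1) × setup
= (8 + 16 + 2 + 14 + 17) + (5-1)×3
= 57 + 12
= 69 time units


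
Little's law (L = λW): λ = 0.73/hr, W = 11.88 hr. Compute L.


Little's law: L = λ × W
= 0.73 × 11.88
= 8.67


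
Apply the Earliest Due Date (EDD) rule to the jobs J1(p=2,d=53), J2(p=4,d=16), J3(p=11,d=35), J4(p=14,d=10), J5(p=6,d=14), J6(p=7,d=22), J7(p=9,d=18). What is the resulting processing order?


EDD: sort by earliest due date
  J4: d=10, p=14
  J5: d=14, p=6
  J2: d=16, p=4
  J7: d=18, p=9
  J6: d=22, p=7
  J3: d=35, p=11
  J1: d=53, p=2
Order: J4 → J5 → J2 → J7 → J6 → J3 → J1


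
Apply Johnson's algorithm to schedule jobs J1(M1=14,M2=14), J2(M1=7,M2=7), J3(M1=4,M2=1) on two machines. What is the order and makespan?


Johnson's rule:
Group 1 (M1≤M2, sort by M1): ['J2', 'J1']
Group 2 (M1>M2, sort desc M2): ['J3']
Sequence: J2 → J1 → J3
Makespan calculation:
  J2: M1 done=7, M2 done=14
  J1: M1 done=21, M2 done=35
  J3: M1 done=25, M2 done=36
= Sequence: J2 → J1 → J3, Makespan: 36


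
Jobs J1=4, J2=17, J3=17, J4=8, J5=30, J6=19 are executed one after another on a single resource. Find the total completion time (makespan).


Sequential makespan: sum all processing times
= 4 + 17 + 17 + 8 + 30 + 19
= 95 time units


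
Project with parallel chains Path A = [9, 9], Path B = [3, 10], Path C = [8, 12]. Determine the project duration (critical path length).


Path A: 9 + 9 = 18
Path B: 3 + 10 = 13
Path C: 8 + 12 = 20
Critical path = longest = max(18, 13, 20)
= 20 (Path C)


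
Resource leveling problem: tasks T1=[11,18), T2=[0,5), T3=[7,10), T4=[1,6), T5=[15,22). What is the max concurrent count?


Check each time point for overlaps:
  t=1: 2 tasks active (T2, T4)
Max concurrent = 2


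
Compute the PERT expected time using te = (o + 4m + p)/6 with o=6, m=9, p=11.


te = (o + 4m + p) / 6
= (6 + 4×9 + 11) / 6
= (6 + 36 + 11) / 6
= 53 / 6
= 8.83


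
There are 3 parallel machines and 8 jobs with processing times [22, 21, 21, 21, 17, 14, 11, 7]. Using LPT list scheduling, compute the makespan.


Jobs (LPT sorted): [22, 21, 21, 21, 17, 14, 11, 7]
Machines: 3
  J=22 → Machine 1 (load: 0+22=22)
  J=21 → Machine 2 (load: 0+21=21)
  J=21 → Machine 3 (load: 0+21=21)
  J=21 → Machine 2 (load: 21+21=42)
  J=17 → Machine 3 (load: 21+17=38)
  J=14 → Machine 1 (load: 22+14=36)
  J=11 → Machine 1 (load: 36+11=47)
  J=7 → Machine 3 (load: 38+7=45)
Machine loads: [47, 42, 45]
Makespan = max = 47 time units


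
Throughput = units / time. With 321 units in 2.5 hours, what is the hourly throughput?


Throughput = units / time
= 321 / 2.5
= 128.4 units/hour


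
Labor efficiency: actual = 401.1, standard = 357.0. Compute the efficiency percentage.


Efficiency = (actual / standard) × 100
= (401.1 / 357.0) × 100
= 112.4%


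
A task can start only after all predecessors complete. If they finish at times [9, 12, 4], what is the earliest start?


ES = max of all predecessor completion times
Predecessors: [9, 12, 4]
ES = max(9, 12, 4)
= 12


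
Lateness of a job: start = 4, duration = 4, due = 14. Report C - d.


Completion = 4 + 4 = 8
Lateness = C - d = 8 - 14
= -6


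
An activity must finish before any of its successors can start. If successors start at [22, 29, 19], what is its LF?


LF = min of all successor start times
Successors start at: [22, 29, 19]
LF = min(22, 29, 19)
= 19


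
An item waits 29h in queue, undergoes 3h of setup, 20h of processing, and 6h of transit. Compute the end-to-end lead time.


Lead time = queue + setup + processing + transit
= 29 + 3 + 20 + 6
= 58 hours


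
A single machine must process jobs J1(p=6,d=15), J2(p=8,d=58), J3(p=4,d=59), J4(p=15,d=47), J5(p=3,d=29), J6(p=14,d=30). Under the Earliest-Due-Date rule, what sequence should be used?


EDD: sort by earliest due date
  J1: d=15, p=6
  J5: d=29, p=3
  J6: d=30, p=14
  J4: d=47, p=15
  J2: d=58, p=8
  J3: d=59, p=4
Order: J1 → J5 → J6 → J4 → J2 → J3


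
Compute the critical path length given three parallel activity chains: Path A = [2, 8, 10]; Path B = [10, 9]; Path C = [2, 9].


Path A: 2 + 8 + 10 = 20
Path B: 10 + 9 = 19
Path C: 2 + 9 = 11
Critical path = longest = max(20, 19, 11)
= 20 (Path A)


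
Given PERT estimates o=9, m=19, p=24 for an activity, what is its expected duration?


te = (o + 4m + p) / 6
= (9 + 4×19 + 24) / 6
= (9 + 76 + 24) / 6
= 109 / 6
= 18.17


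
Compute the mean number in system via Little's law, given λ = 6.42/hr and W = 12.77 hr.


Little's law: L = λ × W
= 6.42 × 12.77
= 81.98


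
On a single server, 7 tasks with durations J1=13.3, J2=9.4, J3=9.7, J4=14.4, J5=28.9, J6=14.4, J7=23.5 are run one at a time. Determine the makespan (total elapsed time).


Sequential makespan: sum all processing times
= 13.3 + 9.4 + 9.7 + 14.4 + 28.9 + 14.4 + 23.5
= 113.6 time units


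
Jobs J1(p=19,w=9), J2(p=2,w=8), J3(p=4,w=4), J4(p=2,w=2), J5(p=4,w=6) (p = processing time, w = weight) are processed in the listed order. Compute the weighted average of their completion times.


Completion times:
  J1: C=19, w×C=9×19=171
  J2: C=21, w×C=8×21=168
  J3: C=25, w×C=4×25=100
  J4: C=27, w×C=2×27=54
  J5: C=31, w×C=6×31=186
Sum w×C = 679
Sum w = 29
Weighted avg = 679/29
= 23.41


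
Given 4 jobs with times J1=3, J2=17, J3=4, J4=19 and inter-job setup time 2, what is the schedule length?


Makespan = Σ processing + (n-1) × setup
= (3 + 17 + 4 + 19) + (4-1)×2
= 43 + 6
= 49 time units


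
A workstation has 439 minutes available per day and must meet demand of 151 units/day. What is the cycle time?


Cycle time = available time / demand
= 439 / 151
= 2.91 min/unit


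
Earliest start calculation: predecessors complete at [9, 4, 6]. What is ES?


ES = max of all predecessor completion times
Predecessors: [9, 4, 6]
ES = max(9, 4, 6)
= 9


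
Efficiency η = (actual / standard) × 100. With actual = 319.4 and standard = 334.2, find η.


Efficiency = (actual / standard) × 100
= (319.4 / 334.2) × 100
= 95.6%


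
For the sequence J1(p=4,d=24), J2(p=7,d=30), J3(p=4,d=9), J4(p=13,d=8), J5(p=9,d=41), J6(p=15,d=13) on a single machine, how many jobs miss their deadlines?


Completion vs due date:
  J1: C=4, d=24 → on time
  J2: C=11, d=30 → on time
  J3: C=15, d=9 → TARDY
  J4: C=28, d=8 → TARDY
  J5: C=37, d=41 → on time
  J6: C=52, d=13 → TARDY
Tardy jobs: J3, J4, J6
Count = 3


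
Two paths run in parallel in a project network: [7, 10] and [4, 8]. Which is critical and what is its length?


Path A: 7 + 10 = 17
Path B: 4 + 8 = 12
Critical path = longest = max(17, 12)
= 17 (Path A)


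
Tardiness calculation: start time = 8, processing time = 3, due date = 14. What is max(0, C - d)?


Completion = start + processing = 8 + 3 = 11
Tardiness = max(0, C - d) = max(0, 11 - 14)
= max(0, -3)
= 0


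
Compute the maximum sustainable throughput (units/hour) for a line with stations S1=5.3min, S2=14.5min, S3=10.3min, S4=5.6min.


Bottleneck = longest station time
Station times: [5.3, 14.5, 10.3, 5.6]
Max = 14.5 min
Rate = 60 / 14.5
= 4.14 units/hour (bottleneck: 14.5min)


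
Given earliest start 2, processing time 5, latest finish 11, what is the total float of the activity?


EF = ES + duration = 2 + 5 = 7
LS = LF - duration = 11 - 5 = 6
Total Float = LF - EF = 11 - 7
(or LS - ES = 6 - 2)
= 4


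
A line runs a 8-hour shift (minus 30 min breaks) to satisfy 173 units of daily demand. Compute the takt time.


Available = 8×60 - 30 = 450 min
Takt time = 450 / 173
= 2.60 min/unit


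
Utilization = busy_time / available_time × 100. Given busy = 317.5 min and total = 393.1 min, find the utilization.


Utilization = busy / total × 100
= 317.5 / 393.1 × 100
= 80.8%


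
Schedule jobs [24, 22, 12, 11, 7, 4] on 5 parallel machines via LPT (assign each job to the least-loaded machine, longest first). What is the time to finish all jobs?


Jobs (LPT sorted): [24, 22, 12, 11, 7, 4]
Machines: 5
  J=24 → Machine 1 (load: 0+24=24)
  J=22 → Machine 2 (load: 0+22=22)
  J=12 → Machine 3 (load: 0+12=12)
  J=11 → Machine 4 (load: 0+11=11)
  J=7 → Machine 5 (load: 0+7=7)
  J=4 → Machine 5 (load: 7+4=11)
Machine loads: [24, 22, 12, 11, 11]
Makespan = max = 24 time units


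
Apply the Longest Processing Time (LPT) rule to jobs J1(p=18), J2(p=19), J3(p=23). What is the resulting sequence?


LPT: sort by longest processing time first
  J3: p=23
  J2: p=19
  J1: p=18
Order: J3 → J2 → J1


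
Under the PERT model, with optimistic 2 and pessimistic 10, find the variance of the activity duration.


σ² = ((p - o) / 6)² = (p - o)² / 36
= (10 - 2)² / 36
= 8² / 36
= 64 / 36
= 1.7778


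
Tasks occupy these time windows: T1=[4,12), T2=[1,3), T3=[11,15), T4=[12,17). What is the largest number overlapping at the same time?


Check each time point for overlaps:
  t=11: 2 tasks active (T1, T3)
Max concurrent = 2


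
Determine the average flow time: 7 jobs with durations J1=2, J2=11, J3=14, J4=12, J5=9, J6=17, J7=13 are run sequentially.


Completion times:
  J1: completes at 2
  J2: completes at 13
  J3: completes at 27
  J4: completes at 39
  J5: completes at 48
  J6: completes at 65
  J7: completes at 78
Sum = 272
Average = 272/7
= 38.86


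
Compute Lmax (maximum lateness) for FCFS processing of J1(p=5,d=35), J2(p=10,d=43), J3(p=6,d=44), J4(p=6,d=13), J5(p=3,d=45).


Lateness per job (L = C - d):
  J1: C=5, d=35, L=-30
  J2: C=15, d=43, L=-28
  J3: C=21, d=44, L=-23
  J4: C=27, d=13, L=14
  J5: C=30, d=45, L=-15
Lmax = max(-30, -28, -23, 14, -15)
= 14


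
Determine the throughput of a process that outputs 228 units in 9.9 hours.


Throughput = units / time
= 228 / 9.9
= 23.0 units/hour


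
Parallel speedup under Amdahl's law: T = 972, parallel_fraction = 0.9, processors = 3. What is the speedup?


Amdahl's law: T_p = T × ((1-p) + p/N)
= 972 × ((1-0.9) + 0.9/3)
= 972 × (0.10 + 0.3000)
= 972 × 0.4000
= 388.80
Speedup = 972/388.80
= 2.50×


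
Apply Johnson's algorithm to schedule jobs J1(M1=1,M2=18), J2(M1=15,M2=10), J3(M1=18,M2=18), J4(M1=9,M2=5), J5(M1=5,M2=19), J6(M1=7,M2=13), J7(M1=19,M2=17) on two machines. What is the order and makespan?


Johnson's rule:
Group 1 (M1≤M2, sort by M1): ['J1', 'J5', 'J6', 'J3']
Group 2 (M1>M2, sort desc M2): ['J7', 'J2', 'J4']
Sequence: J1 → J5 → J6 → J3 → J7 → J2 → J4
Makespan calculation:
  J1: M1 done=1, M2 done=19
  J5: M1 done=6, M2 done=38
  J6: M1 done=13, M2 done=51
  J3: M1 done=31, M2 done=69
  J7: M1 done=50, M2 done=86
  J2: M1 done=65, M2 done=96
  J4: M1 done=74, M2 done=101
= Sequence: J1 → J5 → J6 → J3 → J7 → J2 → J4, Makespan: 101


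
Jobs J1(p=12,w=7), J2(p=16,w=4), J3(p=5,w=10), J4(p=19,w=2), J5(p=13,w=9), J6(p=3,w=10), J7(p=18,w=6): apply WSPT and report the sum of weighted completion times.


WSPT order (by p/w): J6 → J3 → J5 → J1 → J7 → J2 → J4
  J6: C=3, w·C=10×3=30
  J3: C=8, w·C=10×8=80
  J5: C=21, w·C=9×21=189
  J1: C=33, w·C=7×33=231
  J7: C=51, w·C=6×51=306
  J2: C=67, w·C=4×67=268
  J4: C=86, w·C=2×86=172
Σ w·C = 1276
= 1276


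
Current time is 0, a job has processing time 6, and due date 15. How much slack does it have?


Slack = due - current_time - processing
= 15 - 0 - 6
= 9


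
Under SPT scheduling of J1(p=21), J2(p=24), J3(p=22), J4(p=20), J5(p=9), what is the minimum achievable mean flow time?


SPT order: J5 → J4 → J1 → J3 → J2
Completion times:
  J5: C=9
  J4: C=29
  J1: C=50
  J3: C=72
  J2: C=96
Sum = 256, n = 5
Mean flow = 256/5
= 51.20


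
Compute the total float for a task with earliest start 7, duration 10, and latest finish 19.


EF = ES + duration = 7 + 10 = 17
LS = LF - duration = 19 - 10 = 9
Total Float = LF - EF = 19 - 17
(or LS - ES = 9 - 7)
= 2


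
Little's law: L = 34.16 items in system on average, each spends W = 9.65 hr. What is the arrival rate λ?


Little's law: L = λW → λ = L / W
= 34.16 / 9.65
= 3.54 per hour


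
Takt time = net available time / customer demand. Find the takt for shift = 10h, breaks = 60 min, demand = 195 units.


Available = 10×60 - 60 = 540 min
Takt time = 540 / 195
= 2.77 min/unit


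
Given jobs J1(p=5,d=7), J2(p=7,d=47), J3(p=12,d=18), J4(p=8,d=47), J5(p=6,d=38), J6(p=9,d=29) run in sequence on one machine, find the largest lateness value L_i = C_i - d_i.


Lateness per job (L = C - d):
  J1: C=5, d=7, L=-2
  J2: C=12, d=47, L=-35
  J3: C=24, d=18, L=6
  J4: C=32, d=47, L=-15
  J5: C=38, d=38, L=0
  J6: C=47, d=29, L=18
Lmax = max(-2, -35, 6, -15, 0, 18)
= 18


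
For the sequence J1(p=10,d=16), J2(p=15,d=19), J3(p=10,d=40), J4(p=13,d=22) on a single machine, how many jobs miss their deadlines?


Completion vs due date:
  J1: C=10, d=16 → on time
  J2: C=25, d=19 → TARDY
  J3: C=35, d=40 → on time
  J4: C=48, d=22 → TARDY
Tardy jobs: J2, J4
Count = 2


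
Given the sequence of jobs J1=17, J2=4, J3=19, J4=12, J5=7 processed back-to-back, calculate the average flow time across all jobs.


Completion times:
  J1: completes at 17
  J2: completes at 21
  J3: completes at 40
  J4: completes at 52
  J5: completes at 59
Sum = 189
Average = 189/5
= 37.80


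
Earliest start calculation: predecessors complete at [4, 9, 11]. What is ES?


ES = max of all predecessor completion times
Predecessors: [4, 9, 11]
ES = max(4, 9, 11)
= 11


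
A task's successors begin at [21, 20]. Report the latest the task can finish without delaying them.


LF = min of all successor start times
Successors start at: [21, 20]
LF = min(21, 20)
= 20


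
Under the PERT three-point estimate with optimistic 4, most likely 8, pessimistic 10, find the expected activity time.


te = (o + 4m + p) / 6
= (4 + 4×8 + 10) / 6
= (4 + 32 + 10) / 6
= 46 / 6
= 7.67


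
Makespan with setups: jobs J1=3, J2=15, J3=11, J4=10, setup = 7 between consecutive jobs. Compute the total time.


Makespan = Σ processing + (n-1) × setup
= (3 + 15 + 11 + 10) + (4-1)×7
= 39 + 21
= 60 time units


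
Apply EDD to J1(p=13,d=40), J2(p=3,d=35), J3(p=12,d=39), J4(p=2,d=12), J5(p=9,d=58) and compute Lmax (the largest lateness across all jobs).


EDD order: J4 → J2 → J3 → J1 → J5
Completion and lateness:
  J4: C=2, d=12, L=2-12=-10
  J2: C=5, d=35, L=5-35=-30
  J3: C=17, d=39, L=17-39=-22
  J1: C=30, d=40, L=30-40=-10
  J5: C=39, d=58, L=39-58=-19
Lmax = max(-10, -30, -22, -10, -19)
= -10


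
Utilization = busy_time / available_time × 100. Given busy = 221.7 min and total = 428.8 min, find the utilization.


Utilization = busy / total × 100
= 221.7 / 428.8 × 100
= 51.7%


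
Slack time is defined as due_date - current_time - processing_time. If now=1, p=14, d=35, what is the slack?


Slack = due - current_time - processing
= 35 - 1 - 14
= 20


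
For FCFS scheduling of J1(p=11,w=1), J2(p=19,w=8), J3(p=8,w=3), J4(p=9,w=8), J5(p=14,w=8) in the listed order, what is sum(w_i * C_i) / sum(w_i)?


Completion times:
  J1: C=11, w×C=1×11=11
  J2: C=30, w×C=8×30=240
  J3: C=38, w×C=3×38=114
  J4: C=47, w×C=8×47=376
  J5: C=61, w×C=8×61=488
Sum w×C = 1229
Sum w = 28
Weighted avg = 1229/28
= 43.89


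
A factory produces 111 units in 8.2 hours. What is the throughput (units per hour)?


Throughput = units / time
= 111 / 8.2
= 13.5 units/hour


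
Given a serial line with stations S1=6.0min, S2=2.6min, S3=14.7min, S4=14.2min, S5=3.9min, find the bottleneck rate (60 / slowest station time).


Bottleneck = longest station time
Station times: [6.0, 2.6, 14.7, 14.2, 3.9]
Max = 14.7 min
Rate = 60 / 14.7
= 4.08 units/hour (bottleneck: 14.7min)


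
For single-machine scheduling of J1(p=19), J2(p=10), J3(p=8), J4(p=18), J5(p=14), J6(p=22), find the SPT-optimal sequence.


SPT: sort by shortest processing time
  J3: p=8
  J2: p=10
  J5: p=14
  J4: p=18
  J1: p=19
  J6: p=22
Order: J3 → J2 → J5 → J4 → J1 → J6


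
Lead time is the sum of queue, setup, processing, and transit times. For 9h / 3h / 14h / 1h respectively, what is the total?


Lead time = queue + setup + processing + transit
= 9 + 3 + 14 + 1
= 27 hours


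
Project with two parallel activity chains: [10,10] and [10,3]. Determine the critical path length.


Path A: 10 + 10 = 20
Path B: 10 + 3 = 13
Critical path = longest = max(20, 13)
= 20 (Path A)


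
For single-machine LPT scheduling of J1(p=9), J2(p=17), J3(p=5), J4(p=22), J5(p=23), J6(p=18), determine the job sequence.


LPT: sort by longest processing time first
  J5: p=23
  J4: p=22
  J6: p=18
  J2: p=17
  J1: p=9
  J3: p=5
Order: J5 → J4 → J6 → J2 → J1 → J3


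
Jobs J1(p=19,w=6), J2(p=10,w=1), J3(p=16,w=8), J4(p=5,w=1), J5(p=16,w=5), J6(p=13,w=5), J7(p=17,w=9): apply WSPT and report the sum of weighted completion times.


WSPT order (by p/w): J7 → J3 → J6 → J1 → J5 → J4 → J2
  J7: C=17, w·C=9×17=153
  J3: C=33, w·C=8×33=264
  J6: C=46, w·C=5×46=230
  J1: C=65, w·C=6×65=390
  J5: C=81, w·C=5×81=405
  J4: C=86, w·C=1×86=86
  J2: C=96, w·C=1×96=96
Σ w·C = 1624
= 1624


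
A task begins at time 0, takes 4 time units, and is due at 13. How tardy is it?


Completion = start + processing = 0 + 4 = 4
Tardiness = max(0, C - d) = max(0, 4 - 13)
= max(0, -9)
= 0


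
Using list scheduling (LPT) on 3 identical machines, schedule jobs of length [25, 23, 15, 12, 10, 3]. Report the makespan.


Jobs (LPT sorted): [25, 23, 15, 12, 10, 3]
Machines: 3
  J=25 → Machine 1 (load: 0+25=25)
  J=23 → Machine 2 (load: 0+23=23)
  J=15 → Machine 3 (load: 0+15=15)
  J=12 → Machine 3 (load: 15+12=27)
  J=10 → Machine 2 (load: 23+10=33)
  J=3 → Machine 1 (load: 25+3=28)
Machine loads: [28, 33, 27]
Makespan = max = 33 time units
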